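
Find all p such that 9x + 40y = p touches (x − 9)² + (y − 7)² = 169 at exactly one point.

p = −172 or p = 894

The line touches the circle iff its distance from (9, 7) is 13:
|9·9 + 40·7 − p| / √1681 = 13
|p − (361)| = 13·41, so p = 894 or p = −172.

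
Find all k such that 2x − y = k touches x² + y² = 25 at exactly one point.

For a tangent, require d(centre, line) = r = 5.
|2·0 − 1·0 − k| / √5 = 5
|k| = 5√5.

k = ±5√5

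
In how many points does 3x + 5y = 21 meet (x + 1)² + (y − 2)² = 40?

Substituting the line into the circle gives 34x² − 16x − 854 = 0.
Δ = 256 − (−116144) = 116400.
Two real roots: the line is a secant.

2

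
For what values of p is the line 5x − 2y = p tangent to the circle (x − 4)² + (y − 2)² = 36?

For a tangent, require d(centre, line) = r = 6.
|5·4 − 2·2 − p| / √29 = 6
|p − (16)| = 6√29.

p = 16 ± 6√29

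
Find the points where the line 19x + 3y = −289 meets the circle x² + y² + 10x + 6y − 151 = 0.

(−16, 5) and (−13, −14)

Substitute y = (−289 − 19x)/3:
370x² + 10730x + 76960 = 0  ⟹  x² + 29x + 208 = 0
x = −13 or x = −16, giving (−13, −14) and (−16, 5).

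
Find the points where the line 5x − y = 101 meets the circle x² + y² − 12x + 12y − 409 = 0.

Substitute y = 5x − 101:
26x² − 962x + 8580 = 0  ⟹  x² − 37x + 330 = 0
x = 22 or x = 15, giving (22, 9) and (15, −26).

(15, −26) and (22, 9)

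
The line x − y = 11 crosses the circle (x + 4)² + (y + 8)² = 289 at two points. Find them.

(−12, −23) and (11, 0)

Express y = x − 11 and substitute into the circle:
2x² + 2x − 264 = 0  ⟹  x² + x − 132 = 0
x = 11 or x = −12, giving (11, 0) and (−12, −23).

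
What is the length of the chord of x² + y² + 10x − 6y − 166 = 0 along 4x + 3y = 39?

20

Express y = (39 − 4x)/3 and substitute into the circle:
25x² − 150x − 675 = 0  ⟹  x² − 6x − 27 = 0
x = 9 or x = −3, giving (9, 1) and (−3, 17).
Chord length = distance between (9, 1) and (−3, 17) = √400 = 20.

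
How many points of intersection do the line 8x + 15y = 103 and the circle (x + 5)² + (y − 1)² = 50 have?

Centre (−5, 1), r² = 50. Distance² from centre to line = (−128)²/289 = 16384/289.
Since d² > r², the line lies outside the circle.

0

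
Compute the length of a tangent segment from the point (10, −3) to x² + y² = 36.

√73

The centre is (0, 0) and r = 6. The square of the distance from P to the centre is 100 + 9 = 109.
Power of the point: PT² = |PO|² − r² = 73, so PT = √73.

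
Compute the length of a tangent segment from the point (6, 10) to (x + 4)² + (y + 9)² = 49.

The centre is (−4, −9) and r = 7. The square of the distance from P to the centre is 100 + 361 = 461.
Power of the point: PT² = |PO|² − r² = 412, so PT = 2√103.

2√103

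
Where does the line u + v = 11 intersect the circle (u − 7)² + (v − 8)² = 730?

(−14, 25) and (24, −13)

Express v = −u + 11 and substitute into the circle:
2u² − 20u − 672 = 0  ⟹  u² − 10u − 336 = 0
u = 24 or u = −14, giving (24, −13) and (−14, 25).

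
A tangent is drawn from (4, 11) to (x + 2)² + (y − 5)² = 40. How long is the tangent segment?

4√2

With centre O = (−2, 5), |OP|² = 72 and r² = 40.
The tangent meets the radius at right angles, so tangent² = |PO|² − r² = 72 − 40 = 32.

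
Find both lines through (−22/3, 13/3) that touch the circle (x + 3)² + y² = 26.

Let a tangent through (−22/3, 13/3) have slope m. Its distance from (−3, 0) must equal √26:
(13/3m − (−13/3))² = 26(m² + 1)
5m² − 26m + 5 = 0, so m = 5 or m = 1/5.
Through (−22/3, 13/3) these give 5x − y = −41 and x − 5y = −29.

5x − y = −41 and x − 5y = −29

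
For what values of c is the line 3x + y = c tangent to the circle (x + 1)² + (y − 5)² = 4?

c = 2 ± 2√10

For a tangent, require d(centre, line) = r = 2.
|3·(−1) + 1·5 − c| / √10 = 2
|c − (2)| = 2√10.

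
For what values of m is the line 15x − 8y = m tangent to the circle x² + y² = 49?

m = −119 or m = 119

For a tangent, require d(centre, line) = r = 7.
|15·0 − 8·0 − m| / √289 = 7
|m| = 7·17, so m = 119 or m = −119.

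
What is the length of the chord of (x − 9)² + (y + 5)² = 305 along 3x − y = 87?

√10

Express y = 3x − 87 and substitute into the circle:
10x² − 510x + 6500 = 0  ⟹  x² − 51x + 650 = 0
x = 26 or x = 25, giving (26, −9) and (25, −12).
|(26, −9) − (25, −12)| = √((1)² + (3)²) = √10.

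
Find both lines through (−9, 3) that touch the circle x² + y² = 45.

x − 2y = −15 and 2x + y = −15

Let a tangent through (−9, 3) have slope m. Its distance from (0, 0) must equal 3√5:
[m·(9) − (−3)]² = 45(m² + 1)
2m² + 3m − 2 = 0, so m = 1/2 or m = −2.
Through (−9, 3) these give x − 2y = −15 and 2x + y = −15.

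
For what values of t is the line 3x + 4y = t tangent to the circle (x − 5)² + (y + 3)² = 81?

t = −42 or t = 48

Tangency holds when the distance from the centre (5, −3) to the line equals the radius 9:
|3·5 + 4·(−3) − t| / √25 = 9
|t − (3)| = 9·5, so t = 48 or t = −42.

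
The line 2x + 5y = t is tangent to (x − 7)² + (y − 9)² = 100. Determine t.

The line touches the circle iff its distance from (7, 9) is 10:
|2·7 + 5·9 − t| / √29 = 10
|t − (59)| = 10√29.

t = 59 ± 10√29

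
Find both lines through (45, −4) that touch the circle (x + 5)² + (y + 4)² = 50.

x + 7y = 17 and x − 7y = 73

A line y − (−4) = m(x − (45)) is tangent when its distance from (−5, −4) is 5√2:
[m·(−50) − (0)]² = 50(m² + 1)
49m² − 1 = 0, so m = −1/7 or m = 1/7.
Through (45, −4) these give x + 7y = 17 and x − 7y = 73.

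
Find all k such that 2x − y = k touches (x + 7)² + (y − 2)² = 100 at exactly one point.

Tangency holds when the distance from the centre (−7, 2) to the line equals the radius 10:
|2·(−7) − 1·2 − k| / √5 = 10
|k − (−16)| = 10√5.

k = −16 ± 10√5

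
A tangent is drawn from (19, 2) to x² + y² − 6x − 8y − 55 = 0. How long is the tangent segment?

6√5

With centre O = (3, 4), |OP|² = 260 and r² = 80.
By the tangent–radius right angle, tangent length = √(|PO|² − r²) = √180 = 6√5.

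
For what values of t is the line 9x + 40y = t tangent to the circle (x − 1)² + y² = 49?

For a tangent, require d(centre, line) = r = 7.
|9·1 + 40·0 − t| / √1681 = 7
|t − (9)| = 7·41, so t = 296 or t = −278.

t = −278 or t = 296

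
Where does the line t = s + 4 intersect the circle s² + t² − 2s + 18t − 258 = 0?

From the line, t = s + 4. Substituting:
2s² + 24s − 170 = 0  ⟹  s² + 12s − 85 = 0
s = 5 or s = −17, giving (5, 9) and (−17, −13).

(−17, −13) and (5, 9)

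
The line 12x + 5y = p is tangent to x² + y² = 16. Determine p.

Tangency holds when the distance from the centre (0, 0) to the line equals the radius 4:
|12·0 + 5·0 − p| / √169 = 4
|p| = 4·13, so p = 52 or p = −52.

p = −52 or p = 52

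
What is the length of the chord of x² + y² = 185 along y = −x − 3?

The distance from (0, 0) to the line is 3/√2, and r² = 185.
Chord = 2√(r² − d²) = 2·√(361/2) = 19√2.

19√2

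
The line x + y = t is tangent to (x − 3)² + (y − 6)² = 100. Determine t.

t = 9 ± 10√2

The line touches the circle iff its distance from (3, 6) is 10:
|1·3 + 1·6 − t| / √2 = 10
|t − (9)| = 10√2.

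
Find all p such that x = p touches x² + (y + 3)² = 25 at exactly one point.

For a tangent, require d(centre, line) = r = 5.
|1·0 + 0·(−3) − p| / √1 = 5
|p| = 5, so p = 5 or p = −5.

p = −5 or p = 5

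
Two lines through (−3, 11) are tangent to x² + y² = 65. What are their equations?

4x + 7y = 65 and 7x − 4y = −65

A line y − (11) = m(x − (−3)) is tangent when its distance from (0, 0) is √65:
[m·(3) − (−11)]² = 65(m² + 1)
28m² − 33m − 28 = 0, so m = −4/7 or m = 7/4.
Through (−3, 11) these give 4x + 7y = 65 and 7x − 4y = −65.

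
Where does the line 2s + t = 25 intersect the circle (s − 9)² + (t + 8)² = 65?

(13, −1) and (17, −9)

Substitute t = −2s + 25:
5s² − 150s + 1105 = 0  ⟹  s² − 30s + 221 = 0
s = 17 or s = 13, giving (17, −9) and (13, −1).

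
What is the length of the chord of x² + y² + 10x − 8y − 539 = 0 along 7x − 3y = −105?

Express y = (105 + 7x)/3 and substitute into the circle:
58x² + 1392x + 3654 = 0  ⟹  x² + 24x + 63 = 0
x = −3 or x = −21, giving (−3, 28) and (−21, −14).
Chord length = distance between (−3, 28) and (−21, −14) = √2088 = 6√58.

6√58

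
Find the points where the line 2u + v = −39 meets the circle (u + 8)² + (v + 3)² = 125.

(−19, −1) and (−13, −13)

From the line, v = −2u − 39. Substituting:
5u² + 160u + 1235 = 0  ⟹  u² + 32u + 247 = 0
u = −13 or u = −19, giving (−13, −13) and (−19, −1).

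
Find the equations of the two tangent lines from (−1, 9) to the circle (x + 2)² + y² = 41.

A line y − (9) = m(x − (−1)) is tangent when its distance from (−2, 0) is √41:
(−1m − (−9))² = 41(m² + 1)
20m² + 9m − 20 = 0, so m = −5/4 or m = 4/5.
Through (−1, 9) these give 5x + 4y = 31 and 4x − 5y = −49.

5x + 4y = 31 and 4x − 5y = −49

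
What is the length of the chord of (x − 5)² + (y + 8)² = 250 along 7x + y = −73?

10√2

Substitute y = −7x − 73:
50x² + 900x + 4000 = 0  ⟹  x² + 18x + 80 = 0
x = −8 or x = −10, giving (−8, −17) and (−10, −3).
Chord length = distance between (−8, −17) and (−10, −3) = √200 = 10√2.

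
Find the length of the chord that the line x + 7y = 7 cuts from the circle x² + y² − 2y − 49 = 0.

10√2

Express y = (7 − x)/7 and substitute into the circle:
50x² − 2450 = 0  ⟹  x² − 49 = 0
x = 7 or x = −7, giving (7, 0) and (−7, 2).
|(7, 0) − (−7, 2)| = √((14)² + (−2)²) = 10√2.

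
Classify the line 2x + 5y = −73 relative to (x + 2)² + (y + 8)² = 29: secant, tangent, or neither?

d² = (2·(−2) + 5·(−8) − (−73))²/29 = 29; r² = 29.
Since d² = r², the line is tangent.

tangent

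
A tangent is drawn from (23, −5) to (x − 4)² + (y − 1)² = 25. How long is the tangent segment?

The centre is (4, 1) and r = 5. The square of the distance from P to the centre is 361 + 36 = 397.
The tangent meets the radius at right angles, so tangent² = |PO|² − r² = 397 − 25 = 372.

2√93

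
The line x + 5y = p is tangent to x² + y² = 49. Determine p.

p = ±7√26

For a tangent, require d(centre, line) = r = 7.
|1·0 + 5·0 − p| / √26 = 7
|p| = 7√26.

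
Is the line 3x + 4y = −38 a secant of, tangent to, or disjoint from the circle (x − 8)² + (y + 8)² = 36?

d² = (3·8 + 4·(−8) − (−38))²/25 = 36; r² = 36.
Since d² = r², the line is tangent.

tangent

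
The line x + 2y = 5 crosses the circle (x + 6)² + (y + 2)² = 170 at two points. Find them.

(−13, 9) and (7, −1)

From the line, y = (5 − x)/2. Substituting:
5x² + 30x − 455 = 0  ⟹  x² + 6x − 91 = 0
x = 7 or x = −13, giving (7, −1) and (−13, 9).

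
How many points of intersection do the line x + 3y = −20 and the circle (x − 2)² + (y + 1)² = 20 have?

Substituting the line into the circle gives 10x² − 2x + 145 = 0.
Discriminant = (−2)² − 4·10·(145) = −5796 < 0.
No real roots: the line does not meet the circle.

0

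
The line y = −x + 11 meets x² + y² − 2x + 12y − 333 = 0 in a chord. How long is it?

Express y = −x + 11 and substitute into the circle:
2x² − 36x − 80 = 0  ⟹  x² − 18x − 40 = 0
x = 20 or x = −2, giving (20, −9) and (−2, 13).
Chord length = distance between (20, −9) and (−2, 13) = √968 = 22√2.

22√2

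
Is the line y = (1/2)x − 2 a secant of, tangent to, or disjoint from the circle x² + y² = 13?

secant

d² = (1·0 − 2·0 − (4))²/5 = 16/5; r² = 13.
Since d² < r², the line cuts the circle twice.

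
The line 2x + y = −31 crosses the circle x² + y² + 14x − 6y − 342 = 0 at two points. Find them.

(−23, 15) and (−7, −17)

Express y = −2x − 31 and substitute into the circle:
5x² + 150x + 805 = 0  ⟹  x² + 30x + 161 = 0
x = −7 or x = −23, giving (−7, −17) and (−23, 15).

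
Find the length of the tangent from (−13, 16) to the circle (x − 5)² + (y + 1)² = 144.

√469

The centre is (5, −1) and r = 12. The square of the distance from P to the centre is 324 + 289 = 613.
Power of the point: PT² = |PO|² − r² = 469, so PT = √469.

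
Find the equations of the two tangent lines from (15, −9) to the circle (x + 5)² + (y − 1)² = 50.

x + y = 6 and x + 7y = −48

Let a tangent through (15, −9) have slope m. Its distance from (−5, 1) must equal 5√2:
[m·(−20) − (10)]² = 50(m² + 1)
7m² + 8m + 1 = 0, so m = −1 or m = −1/7.
Through (15, −9) these give x + y = 6 and x + 7y = −48.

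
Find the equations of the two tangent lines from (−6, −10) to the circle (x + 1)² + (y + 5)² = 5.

2x − y = −2 and x − 2y = 14

A line y − (−10) = m(x − (−6)) is tangent when its distance from (−1, −5) is √5:
[m·(5) − (5)]² = 5(m² + 1)
2m² − 5m + 2 = 0, so m = 2 or m = 1/2.
With m = 2: 2x − y = −2. With m = 1/2: x − 2y = 14.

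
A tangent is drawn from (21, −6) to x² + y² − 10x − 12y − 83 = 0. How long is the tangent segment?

16

The centre is (5, 6) and r = 12. The square of the distance from P to the centre is 256 + 144 = 400.
Power of the point: PT² = |PO|² − r² = 256, so PT = 16.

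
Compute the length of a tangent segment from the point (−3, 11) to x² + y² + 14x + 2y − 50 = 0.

Centre (−7, −1), r² = 100. |PO|² = (4)² + (12)² = 160.
Power of the point: PT² = |PO|² − r² = 60, so PT = 2√15.

2√15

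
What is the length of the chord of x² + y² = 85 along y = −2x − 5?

Substitute y = −2x − 5:
5x² + 20x − 60 = 0  ⟹  x² + 4x − 12 = 0
x = 2 or x = −6, giving (2, −9) and (−6, 7).
|(2, −9) − (−6, 7)| = √((8)² + (−16)²) = 8√5.

8√5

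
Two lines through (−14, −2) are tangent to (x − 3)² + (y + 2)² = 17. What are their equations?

A line y − (−2) = m(x − (−14)) is tangent when its distance from (3, −2) is √17:
[m·(17) − (0)]² = 17(m² + 1)
16m² − 1 = 0, so m = −1/4 or m = 1/4.
With m = −1/4: x + 4y = −22. With m = 1/4: x − 4y = −6.

x + 4y = −22 and x − 4y = −6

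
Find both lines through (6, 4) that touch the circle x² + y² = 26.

5x − y = 26 and x + 5y = 26

A line y − (4) = m(x − (6)) is tangent when its distance from (0, 0) is √26:
[m·(−6) − (−4)]² = 26(m² + 1)
5m² − 24m − 5 = 0, so m = 5 or m = −1/5.
Through (6, 4) these give 5x − y = 26 and x + 5y = 26.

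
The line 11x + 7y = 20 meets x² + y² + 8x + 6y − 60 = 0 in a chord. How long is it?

√170

The distance from (−4, −3) to the line is 85/√170, and r² = 85.
Chord = 2√(r² − d²) = 2·√(85/2) = √170.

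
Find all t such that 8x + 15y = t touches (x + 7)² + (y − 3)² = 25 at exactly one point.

For a tangent, require d(centre, line) = r = 5.
|8·(−7) + 15·3 − t| / √289 = 5
|t − (−11)| = 5·17, so t = 74 or t = −96.

t = −96 or t = 74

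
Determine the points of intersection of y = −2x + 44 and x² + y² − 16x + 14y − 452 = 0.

(14, 16) and (30, −16)

Substitute y = −2x + 44:
5x² − 220x + 2100 = 0  ⟹  x² − 44x + 420 = 0
x = 30 or x = 14, giving (30, −16) and (14, 16).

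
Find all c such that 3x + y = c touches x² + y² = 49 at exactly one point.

c = ±7√10

Tangency holds when the distance from the centre (0, 0) to the line equals the radius 7:
|3·0 + 1·0 − c| / √10 = 7
|c| = 7√10.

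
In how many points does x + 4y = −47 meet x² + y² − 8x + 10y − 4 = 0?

d² = (1·4 + 4·(−5) − (−47))²/17 = 961/17; r² = 45.
Since d² > r², the line lies outside the circle.

0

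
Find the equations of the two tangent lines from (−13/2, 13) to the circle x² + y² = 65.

A line y − (13) = m(x − (−13/2)) is tangent when its distance from (0, 0) is √65:
(13/2m − (−13))² = 65(m² + 1)
7m² − 52m − 32 = 0, so m = 8 or m = −4/7.
Through (−13/2, 13) these give 8x − y = −65 and 4x + 7y = 65.

8x − y = −65 and 4x + 7y = 65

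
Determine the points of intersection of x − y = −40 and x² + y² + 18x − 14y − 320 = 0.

(−30, 10) and (−12, 28)

Substitute y = x + 40:
2x² + 84x + 720 = 0  ⟹  x² + 42x + 360 = 0
x = −12 or x = −30, giving (−12, 28) and (−30, 10).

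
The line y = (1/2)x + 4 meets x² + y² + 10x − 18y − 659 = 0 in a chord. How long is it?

24√5

Centre (−5, 9), r² = 765. Perpendicular distance d from centre to line = |−15| / √5 = 15/√5.
Chord = 2√(r² − d²) = 2·√(720) = 24√5.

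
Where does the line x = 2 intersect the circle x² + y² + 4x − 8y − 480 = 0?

(2, −18) and (2, 26)

The line gives x = 2. Substituting into the circle:
y² − 8y − 468 = 0
y = 26 or y = −18, giving (2, 26) and (2, −18).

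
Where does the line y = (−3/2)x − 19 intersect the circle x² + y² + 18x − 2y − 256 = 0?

Substitute y = (−38 − 3x)/2:
13x² + 312x + 572 = 0  ⟹  x² + 24x + 44 = 0
x = −2 or x = −22, giving (−2, −16) and (−22, 14).

(−22, 14) and (−2, −16)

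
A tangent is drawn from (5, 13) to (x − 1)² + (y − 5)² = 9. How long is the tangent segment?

With centre O = (1, 5), |OP|² = 80 and r² = 9.
Power of the point: PT² = |PO|² − r² = 71, so PT = √71.

√71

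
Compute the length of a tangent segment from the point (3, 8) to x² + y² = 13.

2√15

The centre is (0, 0) and r = √13. The square of the distance from P to the centre is 9 + 64 = 73.
Power of the point: PT² = |PO|² − r² = 60, so PT = 2√15.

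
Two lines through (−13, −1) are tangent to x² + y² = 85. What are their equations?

Write the tangent as mx − y + (−1 − m·(−13)) = 0 and set its distance from the centre to √85:
(13m − (1))² = 85(m² + 1)
42m² − 13m − 42 = 0, so m = 7/6 or m = −6/7.
With m = 7/6: 7x − 6y = −85. With m = −6/7: 6x + 7y = −85.

7x − 6y = −85 and 6x + 7y = −85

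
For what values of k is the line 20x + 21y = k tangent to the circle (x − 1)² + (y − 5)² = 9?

For a tangent, require d(centre, line) = r = 3.
|20·1 + 21·5 − k| / √841 = 3
|k − (125)| = 3·29, so k = 212 or k = 38.

k = 38 or k = 212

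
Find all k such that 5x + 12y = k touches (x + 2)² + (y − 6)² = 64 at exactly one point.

Tangency holds when the distance from the centre (−2, 6) to the line equals the radius 8:
|5·(−2) + 12·6 − k| / √169 = 8
|k − (62)| = 8·13, so k = 166 or k = −42.

k = −42 or k = 166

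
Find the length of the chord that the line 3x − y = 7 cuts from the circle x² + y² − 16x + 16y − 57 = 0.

7√10

From the line, y = 3x − 7. Substituting:
10x² − 10x − 120 = 0  ⟹  x² − x − 12 = 0
x = 4 or x = −3, giving (4, 5) and (−3, −16).
|(4, 5) − (−3, −16)| = √((7)² + (21)²) = 7√10.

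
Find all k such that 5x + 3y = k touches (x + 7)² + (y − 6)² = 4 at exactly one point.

k = −17 ± 2√34

For a tangent, require d(centre, line) = r = 2.
|5·(−7) + 3·6 − k| / √34 = 2
|k − (−17)| = 2√34.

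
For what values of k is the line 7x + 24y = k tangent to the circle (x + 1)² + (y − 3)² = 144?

The line touches the circle iff its distance from (−1, 3) is 12:
|7·(−1) + 24·3 − k| / √625 = 12
|k − (65)| = 12·25, so k = 365 or k = −235.

k = −235 or k = 365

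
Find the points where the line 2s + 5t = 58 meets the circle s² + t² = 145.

(−1, 12) and (9, 8)

Express t = (58 − 2s)/5 and substitute into the circle:
29s² − 232s − 261 = 0  ⟹  s² − 8s − 9 = 0
s = 9 or s = −1, giving (9, 8) and (−1, 12).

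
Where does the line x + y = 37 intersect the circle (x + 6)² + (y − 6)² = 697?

Substitute y = −x + 37:
2x² − 50x + 300 = 0  ⟹  x² − 25x + 150 = 0
x = 15 or x = 10, giving (15, 22) and (10, 27).

(10, 27) and (15, 22)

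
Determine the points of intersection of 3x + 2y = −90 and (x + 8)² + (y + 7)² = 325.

(−26, −6) and (−14, −24)

Substitute y = (−90 − 3x)/2:
13x² + 520x + 4732 = 0  ⟹  x² + 40x + 364 = 0
x = −14 or x = −26, giving (−14, −24) and (−26, −6).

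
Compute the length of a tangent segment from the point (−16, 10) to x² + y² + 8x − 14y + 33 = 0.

Centre (−4, 7), r² = 32. |PO|² = (−12)² + (3)² = 153.
Power of the point: PT² = |PO|² − r² = 121, so PT = 11.

11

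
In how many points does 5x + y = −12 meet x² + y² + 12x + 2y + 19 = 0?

2

d² = (5·(−6) + 1·(−1) − (−12))²/26 = 361/26; r² = 18.
Since d² < r², the line cuts the circle twice.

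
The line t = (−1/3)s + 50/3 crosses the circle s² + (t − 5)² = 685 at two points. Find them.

(−19, 23) and (26, 8)

Express t = (50 − s)/3 and substitute into the circle:
10s² − 70s − 4940 = 0  ⟹  s² − 7s − 494 = 0
s = 26 or s = −19, giving (26, 8) and (−19, 23).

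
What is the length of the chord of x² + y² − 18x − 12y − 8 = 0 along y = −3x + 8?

From the line, y = −3x + 8. Substituting:
10x² − 30x − 40 = 0  ⟹  x² − 3x − 4 = 0
x = 4 or x = −1, giving (4, −4) and (−1, 11).
|(4, −4) − (−1, 11)| = √((5)² + (−15)²) = 5√10.

5√10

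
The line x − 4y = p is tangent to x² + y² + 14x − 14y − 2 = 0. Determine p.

Tangency holds when the distance from the centre (−7, 7) to the line equals the radius 10:
|1·(−7) − 4·7 − p| / √17 = 10
|p − (−35)| = 10√17.

p = −35 ± 10√17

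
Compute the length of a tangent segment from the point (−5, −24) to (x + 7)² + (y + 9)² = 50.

√179

With centre O = (−7, −9), |OP|² = 229 and r² = 50.
By the tangent–radius right angle, tangent length = √(|PO|² − r²) = √179.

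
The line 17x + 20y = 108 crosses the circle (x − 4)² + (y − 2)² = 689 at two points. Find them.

(−16, 19) and (24, −15)

From the line, y = (108 − 17x)/20. Substituting:
689x² − 5512x − 264576 = 0  ⟹  x² − 8x − 384 = 0
x = 24 or x = −16, giving (24, −15) and (−16, 19).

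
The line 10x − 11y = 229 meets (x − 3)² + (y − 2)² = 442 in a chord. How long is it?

2√221

From the line, y = (−229 + 10x)/11. Substituting:
221x² − 5746x + 10608 = 0  ⟹  x² − 26x + 48 = 0
x = 24 or x = 2, giving (24, 1) and (2, −19).
Chord length = distance between (24, 1) and (2, −19) = √884 = 2√221.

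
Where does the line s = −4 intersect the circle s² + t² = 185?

The line gives s = −4. Substituting into the circle:
t² − 169 = 0
t = 13 or t = −13, giving (−4, 13) and (−4, −13).

(−4, −13) and (−4, 13)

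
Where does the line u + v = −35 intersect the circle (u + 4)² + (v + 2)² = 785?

Substitute v = −u − 35:
2u² + 74u + 320 = 0  ⟹  u² + 37u + 160 = 0
u = −5 or u = −32, giving (−5, −30) and (−32, −3).

(−32, −3) and (−5, −30)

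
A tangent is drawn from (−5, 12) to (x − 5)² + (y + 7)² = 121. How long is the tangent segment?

2√85

Centre (5, −7), r² = 121. |PO|² = (−10)² + (19)² = 461.
The tangent meets the radius at right angles, so tangent² = |PO|² − r² = 461 − 121 = 340.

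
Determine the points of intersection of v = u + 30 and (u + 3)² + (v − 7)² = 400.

Express v = u + 30 and substitute into the circle:
2u² + 52u + 138 = 0  ⟹  u² + 26u + 69 = 0
u = −3 or u = −23, giving (−3, 27) and (−23, 7).

(−23, 7) and (−3, 27)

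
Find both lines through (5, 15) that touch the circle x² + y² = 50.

A line y − (15) = m(x − (5)) is tangent when its distance from (0, 0) is 5√2:
(−5m − (−15))² = 50(m² + 1)
m² + 6m − 7 = 0, so m = −7 or m = 1.
With m = −7: 7x + y = 50. With m = 1: x − y = −10.

7x + y = 50 and x − y = −10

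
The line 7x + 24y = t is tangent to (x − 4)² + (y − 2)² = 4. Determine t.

Tangency holds when the distance from the centre (4, 2) to the line equals the radius 2:
|7·4 + 24·2 − t| / √625 = 2
|t − (76)| = 2·25, so t = 126 or t = 26.

t = 26 or t = 126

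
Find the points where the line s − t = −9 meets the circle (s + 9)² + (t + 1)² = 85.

Substitute t = s + 9:
2s² + 38s + 96 = 0  ⟹  s² + 19s + 48 = 0
s = −3 or s = −16, giving (−3, 6) and (−16, −7).

(−16, −7) and (−3, 6)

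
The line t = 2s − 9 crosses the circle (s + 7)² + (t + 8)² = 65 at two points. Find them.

Substitute t = 2s − 9:
5s² + 10s − 15 = 0  ⟹  s² + 2s − 3 = 0
s = 1 or s = −3, giving (1, −7) and (−3, −15).

(−3, −15) and (1, −7)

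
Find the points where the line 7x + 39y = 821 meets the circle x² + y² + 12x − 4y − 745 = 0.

(−22, 25) and (17, 18)

Express y = (821 − 7x)/39 and substitute into the circle:
1570x² + 7850x − 587180 = 0  ⟹  x² + 5x − 374 = 0
x = 17 or x = −22, giving (17, 18) and (−22, 25).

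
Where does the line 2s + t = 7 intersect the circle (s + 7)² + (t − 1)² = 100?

From the line, t = −2s + 7. Substituting:
5s² − 10s − 15 = 0  ⟹  s² − 2s − 3 = 0
s = 3 or s = −1, giving (3, 1) and (−1, 9).

(−1, 9) and (3, 1)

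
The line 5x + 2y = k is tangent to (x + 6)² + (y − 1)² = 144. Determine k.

The line touches the circle iff its distance from (−6, 1) is 12:
|5·(−6) + 2·1 − k| / √29 = 12
|k − (−28)| = 12√29.

k = −28 ± 12√29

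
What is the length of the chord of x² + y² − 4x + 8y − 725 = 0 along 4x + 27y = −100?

The distance from (2, −4) to the line is 0/√745, and r² = 745.
Half the chord is √(r² − d²) = √(745), so the full chord is 2√745.

2√745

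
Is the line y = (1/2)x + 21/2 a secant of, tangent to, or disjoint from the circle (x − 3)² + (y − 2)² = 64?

Substituting the line into the circle gives 5x² + 10x + 69 = 0.
Discriminant = (10)² − 4·5·(69) = −1280 < 0.
No real roots: the line does not meet the circle.

disjoint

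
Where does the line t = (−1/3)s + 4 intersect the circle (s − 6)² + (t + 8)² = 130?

Substitute t = (12 − s)/3:
10s² − 180s + 450 = 0  ⟹  s² − 18s + 45 = 0
s = 15 or s = 3, giving (15, −1) and (3, 3).

(3, 3) and (15, −1)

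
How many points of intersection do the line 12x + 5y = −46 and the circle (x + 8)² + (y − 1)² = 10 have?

d² = (12·(−8) + 5·1 − (−46))²/169 = 2025/169; r² = 10.
Since d² > r², the line lies outside the circle.

0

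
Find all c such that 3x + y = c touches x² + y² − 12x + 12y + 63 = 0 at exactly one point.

Tangency holds when the distance from the centre (6, −6) to the line equals the radius 3:
|3·6 + 1·(−6) − c| / √10 = 3
|c − (12)| = 3√10.

c = 12 ± 3√10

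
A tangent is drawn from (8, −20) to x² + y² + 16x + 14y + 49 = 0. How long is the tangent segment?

19

With centre O = (−8, −7), |OP|² = 425 and r² = 64.
The tangent meets the radius at right angles, so tangent² = |PO|² − r² = 425 − 64 = 361.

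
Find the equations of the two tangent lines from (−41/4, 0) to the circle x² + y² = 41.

4x + 5y = −41 and 4x − 5y = −41

Let a tangent through (−41/4, 0) have slope m. Its distance from (0, 0) must equal √41:
[m·(41/4) − (0)]² = 41(m² + 1)
25m² − 16 = 0, so m = −4/5 or m = 4/5.
With m = −4/5: 4x + 5y = −41. With m = 4/5: 4x − 5y = −41.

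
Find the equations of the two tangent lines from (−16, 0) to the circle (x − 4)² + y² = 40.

x − 3y = −16 and x + 3y = −16

Let a tangent through (−16, 0) have slope m. Its distance from (4, 0) must equal 2√10:
[m·(20) − (0)]² = 40(m² + 1)
9m² − 1 = 0, so m = 1/3 or m = −1/3.
With m = 1/3: x − 3y = −16. With m = −1/3: x + 3y = −16.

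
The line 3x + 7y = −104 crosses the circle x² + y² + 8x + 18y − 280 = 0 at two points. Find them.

Express y = (−104 − 3x)/7 and substitute into the circle:
58x² + 638x − 16008 = 0  ⟹  x² + 11x − 276 = 0
x = 12 or x = −23, giving (12, −20) and (−23, −5).

(−23, −5) and (12, −20)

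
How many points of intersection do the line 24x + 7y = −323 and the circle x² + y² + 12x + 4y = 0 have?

Substituting the line into the circle gives 625x² + 15420x + 95285 = 0.
Discriminant = (15420)² − 4·625·(95285) = −436100 < 0.
No real roots: the line does not meet the circle.

0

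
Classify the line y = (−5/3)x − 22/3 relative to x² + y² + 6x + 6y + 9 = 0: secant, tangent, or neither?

secant

Substituting the line into the circle gives 34x² + 184x + 169 = 0.
Discriminant = (184)² − 4·34·(169) = 10872 > 0.
Two real roots: the line is a secant.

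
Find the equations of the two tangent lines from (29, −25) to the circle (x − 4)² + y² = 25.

A line y − (−25) = m(x − (29)) is tangent when its distance from (4, 0) is 5:
[m·(−25) − (25)]² = 25(m² + 1)
12m² + 25m + 12 = 0, so m = −3/4 or m = −4/3.
Through (29, −25) these give 3x + 4y = −13 and 4x + 3y = 41.

3x + 4y = −13 and 4x + 3y = 41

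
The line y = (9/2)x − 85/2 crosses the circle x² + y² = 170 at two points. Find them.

Substitute y = (−85 + 9x)/2:
85x² − 1530x + 6545 = 0  ⟹  x² − 18x + 77 = 0
x = 11 or x = 7, giving (11, 7) and (7, −11).

(7, −11) and (11, 7)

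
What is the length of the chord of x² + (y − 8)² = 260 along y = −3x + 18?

10√10

Centre (0, 8), r² = 260. Perpendicular distance d from centre to line = |−10| / √10 = 10/√10.
Chord = 2√(r² − d²) = 2·√(250) = 10√10.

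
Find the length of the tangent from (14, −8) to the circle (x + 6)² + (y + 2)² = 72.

With centre O = (−6, −2), |OP|² = 436 and r² = 72.
The tangent meets the radius at right angles, so tangent² = |PO|² − r² = 436 − 72 = 364.

2√91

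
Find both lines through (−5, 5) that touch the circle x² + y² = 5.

x + 2y = 5 and 2x + y = −5

A line y − (5) = m(x − (−5)) is tangent when its distance from (0, 0) is √5:
[m·(5) − (−5)]² = 5(m² + 1)
2m² + 5m + 2 = 0, so m = −1/2 or m = −2.
With m = −1/2: x + 2y = 5. With m = −2: 2x + y = −5.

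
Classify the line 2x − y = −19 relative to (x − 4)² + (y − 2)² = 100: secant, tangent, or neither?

Centre (4, 2), r² = 100. Distance² from centre to line = (25)²/5 = 125.
Since d² > r², the line lies outside the circle.

neither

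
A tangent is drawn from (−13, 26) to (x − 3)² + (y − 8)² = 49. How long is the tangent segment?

Centre (3, 8), r² = 49. |PO|² = (−16)² + (18)² = 580.
By the tangent–radius right angle, tangent length = √(|PO|² − r²) = √531 = 3√59.

3√59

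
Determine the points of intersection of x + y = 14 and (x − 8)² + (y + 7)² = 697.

From the line, y = −x + 14. Substituting:
2x² − 58x − 192 = 0  ⟹  x² − 29x − 96 = 0
x = 32 or x = −3, giving (32, −18) and (−3, 17).

(−3, 17) and (32, −18)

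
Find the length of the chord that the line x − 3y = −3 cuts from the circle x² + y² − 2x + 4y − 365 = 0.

12√10

Substitute y = (3 + x)/3:
10x² − 3240 = 0  ⟹  x² − 324 = 0
x = 18 or x = −18, giving (18, 7) and (−18, −5).
|(18, 7) − (−18, −5)| = √((36)² + (12)²) = 12√10.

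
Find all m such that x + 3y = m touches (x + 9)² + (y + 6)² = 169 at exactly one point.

m = −27 ± 13√10

For a tangent, require d(centre, line) = r = 13.
|1·(−9) + 3·(−6) − m| / √10 = 13
|m − (−27)| = 13√10.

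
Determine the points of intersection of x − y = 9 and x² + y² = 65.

(1, −8) and (8, −1)

Express y = x − 9 and substitute into the circle:
2x² − 18x + 16 = 0  ⟹  x² − 9x + 8 = 0
x = 8 or x = 1, giving (8, −1) and (1, −8).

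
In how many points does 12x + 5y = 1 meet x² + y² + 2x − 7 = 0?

Substituting the line into the circle gives 169x² + 26x − 174 = 0.
Discriminant = (26)² − 4·169·(−174) = 118300 > 0.
Two real roots: the line is a secant.

2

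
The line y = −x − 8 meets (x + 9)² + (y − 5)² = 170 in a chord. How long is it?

18√2

Express y = −x − 8 and substitute into the circle:
2x² + 44x + 80 = 0  ⟹  x² + 22x + 40 = 0
x = −2 or x = −20, giving (−2, −6) and (−20, 12).
|(−2, −6) − (−20, 12)| = √((18)² + (−18)²) = 18√2.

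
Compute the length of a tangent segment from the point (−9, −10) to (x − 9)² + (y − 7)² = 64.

With centre O = (9, 7), |OP|² = 613 and r² = 64.
The tangent meets the radius at right angles, so tangent² = |PO|² − r² = 613 − 64 = 549.

3√61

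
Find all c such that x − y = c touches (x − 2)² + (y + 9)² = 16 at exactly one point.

For a tangent, require d(centre, line) = r = 4.
|1·2 − 1·(−9) − c| / √2 = 4
|c − (11)| = 4√2.

c = 11 ± 4√2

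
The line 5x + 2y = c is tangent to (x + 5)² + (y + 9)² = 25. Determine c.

c = −43 ± 5√29

Tangency holds when the distance from the centre (−5, −9) to the line equals the radius 5:
|5·(−5) + 2·(−9) − c| / √29 = 5
|c − (−43)| = 5√29.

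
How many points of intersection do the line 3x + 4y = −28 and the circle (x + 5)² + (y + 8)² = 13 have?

d² = (3·(−5) + 4·(−8) − (−28))²/25 = 361/25; r² = 13.
Since d² > r², the line lies outside the circle.

0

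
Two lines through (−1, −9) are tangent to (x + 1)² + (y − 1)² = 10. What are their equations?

3x − y = 6 and 3x + y = −12

A line y − (−9) = m(x − (−1)) is tangent when its distance from (−1, 1) is √10:
[m·(0) − (10)]² = 10(m² + 1)
m² − 9 = 0, so m = 3 or m = −3.
Through (−1, −9) these give 3x − y = 6 and 3x + y = −12.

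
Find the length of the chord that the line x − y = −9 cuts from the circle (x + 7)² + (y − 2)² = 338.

The distance from (−7, 2) to the line is 0/√2, and r² = 338.
Chord = 2√(r² − d²) = 2·√(338) = 26√2.

26√2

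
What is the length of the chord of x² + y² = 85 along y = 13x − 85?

√170

Substitute y = 13x − 85:
170x² − 2210x + 7140 = 0  ⟹  x² − 13x + 42 = 0
x = 7 or x = 6, giving (7, 6) and (6, −7).
Chord length = distance between (7, 6) and (6, −7) = √170 = √170.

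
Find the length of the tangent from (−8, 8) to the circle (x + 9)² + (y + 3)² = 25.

With centre O = (−9, −3), |OP|² = 122 and r² = 25.
By the tangent–radius right angle, tangent length = √(|PO|² − r²) = √97.

√97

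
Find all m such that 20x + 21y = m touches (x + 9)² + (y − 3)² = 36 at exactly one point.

m = −291 or m = 57

Tangency holds when the distance from the centre (−9, 3) to the line equals the radius 6:
|20·(−9) + 21·3 − m| / √841 = 6
|m − (−117)| = 6·29, so m = 57 or m = −291.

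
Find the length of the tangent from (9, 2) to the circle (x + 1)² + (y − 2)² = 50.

5√2

Centre (−1, 2), r² = 50. |PO|² = (10)² + (0)² = 100.
Power of the point: PT² = |PO|² − r² = 50, so PT = 5√2.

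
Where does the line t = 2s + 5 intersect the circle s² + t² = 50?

Express t = 2s + 5 and substitute into the circle:
5s² + 20s − 25 = 0  ⟹  s² + 4s − 5 = 0
s = 1 or s = −5, giving (1, 7) and (−5, −5).

(−5, −5) and (1, 7)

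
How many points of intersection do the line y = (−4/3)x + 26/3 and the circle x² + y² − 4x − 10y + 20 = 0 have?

Substituting the line into the circle gives 25x² − 124x + 76 = 0.
Δ = 15376 − 7600 = 7776.
Two real roots: the line is a secant.

2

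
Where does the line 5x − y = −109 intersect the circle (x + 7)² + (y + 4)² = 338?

(−24, −11) and (−20, 9)

Substitute y = 5x + 109:
26x² + 1144x + 12480 = 0  ⟹  x² + 44x + 480 = 0
x = −20 or x = −24, giving (−20, 9) and (−24, −11).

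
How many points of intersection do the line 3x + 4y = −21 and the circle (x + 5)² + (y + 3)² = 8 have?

Substituting the line into the circle gives 25x² + 214x + 353 = 0.
Discriminant = (214)² − 4·25·(353) = 10496 > 0.
Two real roots: the line is a secant.

2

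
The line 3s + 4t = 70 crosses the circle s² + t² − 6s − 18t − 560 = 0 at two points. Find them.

Substitute t = (70 − 3s)/4:
25s² − 300s − 9100 = 0  ⟹  s² − 12s − 364 = 0
s = 26 or s = −14, giving (26, −2) and (−14, 28).

(−14, 28) and (26, −2)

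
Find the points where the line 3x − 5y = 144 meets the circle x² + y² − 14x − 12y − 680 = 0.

(13, −21) and (28, −12)

From the line, y = (−144 + 3x)/5. Substituting:
34x² − 1394x + 12376 = 0  ⟹  x² − 41x + 364 = 0
x = 28 or x = 13, giving (28, −12) and (13, −21).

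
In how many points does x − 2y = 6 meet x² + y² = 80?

2

Centre (0, 0), r² = 80. Distance² from centre to line = (−6)²/5 = 36/5.
Since d² < r², the line cuts the circle twice.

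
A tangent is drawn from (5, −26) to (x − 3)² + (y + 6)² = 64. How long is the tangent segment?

Centre (3, −6), r² = 64. |PO|² = (2)² + (−20)² = 404.
The tangent meets the radius at right angles, so tangent² = |PO|² − r² = 404 − 64 = 340.

2√85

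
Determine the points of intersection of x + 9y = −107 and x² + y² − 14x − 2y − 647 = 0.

From the line, y = (−107 − x)/9. Substituting:
82x² − 902x − 39032 = 0  ⟹  x² − 11x − 476 = 0
x = 28 or x = −17, giving (28, −15) and (−17, −10).

(−17, −10) and (28, −15)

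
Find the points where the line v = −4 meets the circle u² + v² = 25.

(−3, −4) and (3, −4)

From the line, v = −4. Substituting:
u² − 9 = 0
u = 3 or u = −3, giving (3, −4) and (−3, −4).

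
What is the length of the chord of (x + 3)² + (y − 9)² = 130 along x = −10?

18

The distance from (−3, 9) to the line is 7, and r² = 130.
Chord = 2√(r² − d²) = 2·√(81) = 18.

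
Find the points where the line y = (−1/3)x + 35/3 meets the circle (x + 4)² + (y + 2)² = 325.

From the line, y = (35 − x)/3. Substituting:
10x² − 10x − 1100 = 0  ⟹  x² − x − 110 = 0
x = 11 or x = −10, giving (11, 8) and (−10, 15).

(−10, 15) and (11, 8)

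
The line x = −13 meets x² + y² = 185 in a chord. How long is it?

8

The line gives x = −13. Substituting into the circle:
y² − 16 = 0
y = 4 or y = −4, giving (−13, 4) and (−13, −4).
|(−13, 4) − (−13, −4)| = √((0)² + (8)²) = 8.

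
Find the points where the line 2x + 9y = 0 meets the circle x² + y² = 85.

(−9, 2) and (9, −2)

Express y = (−2x)/9 and substitute into the circle:
85x² − 6885 = 0  ⟹  x² − 81 = 0
x = 9 or x = −9, giving (9, −2) and (−9, 2).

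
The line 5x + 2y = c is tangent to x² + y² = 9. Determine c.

For a tangent, require d(centre, line) = r = 3.
|5·0 + 2·0 − c| / √29 = 3
|c| = 3√29.

c = ±3√29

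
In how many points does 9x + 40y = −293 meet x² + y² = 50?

Centre (0, 0), r² = 50. Distance² from centre to line = (293)²/1681 = 85849/1681.
Since d² > r², the line lies outside the circle.

0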